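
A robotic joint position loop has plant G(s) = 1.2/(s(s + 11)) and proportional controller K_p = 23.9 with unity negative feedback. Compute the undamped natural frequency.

ω_n = 5.36 rad/s

With unity feedback the closed-loop characteristic equation is s² + 11s + 23.9·1.2 = s² + 11s + 28.68 = 0.
So ω_n² = 28.68 ⇒ ω_n = 5.355 rad/s, and ζ = 11/(2ω_n) = 1.03.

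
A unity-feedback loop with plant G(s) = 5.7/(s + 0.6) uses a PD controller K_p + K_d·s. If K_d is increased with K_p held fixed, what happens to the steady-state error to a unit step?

unchanged

At s = 0 the derivative term contributes nothing: C(0) = K_p regardless of K_d, so K_pos = K_p·G(0) and e_ss are unchanged.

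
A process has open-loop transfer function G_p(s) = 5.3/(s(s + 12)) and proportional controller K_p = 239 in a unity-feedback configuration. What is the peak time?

T_p = 0.0896 s

From 1 + K_pG_p(s) = 0: s² + 12s + 1267 = 0 ⇒ ω_n = 35.59, ζ = 0.1686.
Damped frequency ω_d = ω_n√(1−ζ²) = 35.08 rad/s, so peak time T_p = π/ω_d = 0.0896 s.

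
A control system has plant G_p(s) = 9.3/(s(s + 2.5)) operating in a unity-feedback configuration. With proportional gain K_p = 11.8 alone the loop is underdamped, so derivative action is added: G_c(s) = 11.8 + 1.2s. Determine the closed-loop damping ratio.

Forward path: (11.8 + 1.2s)·9.3/(s(s+2.5)). The closed-loop characteristic equation is s² + (2.5 + 9.3·1.2)s + 9.3·11.8 = 0.
That is s² + 13.66s + 109.7 = 0, so ω_n = 10.48 rad/s and ζ = 13.66/(2·10.48) = 0.652.

ζ = 0.652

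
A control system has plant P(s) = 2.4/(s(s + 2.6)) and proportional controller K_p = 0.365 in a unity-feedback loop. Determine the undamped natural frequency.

ω_n = 0.936 rad/s

1 + K_p·P(s) = 0 gives s² + 2.6s + 0.876 = 0.
So ω_n² = 0.876 ⇒ ω_n = 0.9359 rad/s, and ζ = 2.6/(2ω_n) = 1.39.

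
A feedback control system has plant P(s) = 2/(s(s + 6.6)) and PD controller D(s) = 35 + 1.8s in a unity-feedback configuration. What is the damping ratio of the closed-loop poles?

ζ = 0.61

Forward path: (35 + 1.8s)·2/(s(s+6.6)). The closed-loop characteristic equation is s² + (6.6 + 2·1.8)s + 2·35 = 0.
That is s² + 10.2s + 70 = 0, so ω_n = 8.367 rad/s and ζ = 10.2/(2·8.367) = 0.6096.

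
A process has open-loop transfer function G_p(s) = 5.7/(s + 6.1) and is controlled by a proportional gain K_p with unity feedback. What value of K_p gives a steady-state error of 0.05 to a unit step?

K_p = 20.3

The loop is type 0, so e_ss(step) = 1/(1 + K_pos) with K_pos = K_p·G_p(0).
G_p(0) = 0.9344. Require 1/(1 + K_p·0.9344) = 0.05, so 1 + 0.9344·K_p = 20.
K_p = (20 − 1)/0.9344 = 20.3.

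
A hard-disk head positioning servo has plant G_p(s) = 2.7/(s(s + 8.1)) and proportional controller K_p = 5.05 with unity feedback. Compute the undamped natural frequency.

ω_n = 3.69 rad/s

The closed-loop denominator is s(s+8.1) + 5.05·2.7 = s² + 8.1s + 13.63.
Matching s² + 2ζω_n s + ω_n²: ω_n = √13.63 = 3.693 rad/s and 2ζω_n = 8.1, so ζ = 8.1/(2·3.693) = 1.1.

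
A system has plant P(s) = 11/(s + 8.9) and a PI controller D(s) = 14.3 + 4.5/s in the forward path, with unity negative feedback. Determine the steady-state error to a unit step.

0

The open loop D(s)P(s) has a pole at the origin (type 1), so the static position error constant is infinite and e_ss = 1/(1+∞) = 0.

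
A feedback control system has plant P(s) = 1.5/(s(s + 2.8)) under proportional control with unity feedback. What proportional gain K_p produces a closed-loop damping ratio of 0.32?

Closed-loop characteristic equation: s² + 2.8s + K_p·1.5 = 0.
So ω_n = √(1.5K_p) and 2ζω_n = 2.8, giving ζ = 2.8/(2√(1.5K_p)).
Setting ζ = 0.32: √(1.5K_p) = 2.8/(2·0.32) = 4.375, so K_p = 19.14/1.5 = 12.8.

K_p = 12.8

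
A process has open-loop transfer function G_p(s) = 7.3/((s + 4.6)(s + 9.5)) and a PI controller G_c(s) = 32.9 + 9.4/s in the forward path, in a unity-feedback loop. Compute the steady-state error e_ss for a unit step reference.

0

The open loop G_c(s)G_p(s) has a pole at the origin (type 1), so the static position error constant is infinite and e_ss = 1/(1+∞) = 0.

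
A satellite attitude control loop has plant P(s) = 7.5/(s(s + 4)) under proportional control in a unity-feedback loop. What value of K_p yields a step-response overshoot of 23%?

From %OS = 100·exp(−πζ/√(1−ζ²)) = 23%, ζ = −ln(0.23)/√(π²+ln²(0.23)) = 0.4237.
Characteristic equation s² + 4s + 7.5K_p = 0 gives ζ = 4/(2√(7.5K_p)).
Setting ζ = 0.4237: √(7.5K_p) = 4/(2·0.4237) = 4.72, so K_p = 22.28/7.5 = 2.97.

K_p = 2.97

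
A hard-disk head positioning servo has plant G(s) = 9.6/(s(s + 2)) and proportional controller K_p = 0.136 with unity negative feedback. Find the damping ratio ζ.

The closed-loop denominator is s(s+2) + 0.136·9.6 = s² + 2s + 1.306.
So ω_n² = 1.306 ⇒ ω_n = 1.143 rad/s, and ζ = 2/(2ω_n) = 0.875.

ζ = 0.875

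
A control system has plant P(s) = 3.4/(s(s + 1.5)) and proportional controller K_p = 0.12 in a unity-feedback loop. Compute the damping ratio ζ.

With unity feedback the closed-loop characteristic equation is s² + 1.5s + 0.12·3.4 = s² + 1.5s + 0.408 = 0.
So ω_n² = 0.408 ⇒ ω_n = 0.6387 rad/s, and ζ = 1.5/(2ω_n) = 1.17.

ζ = 1.17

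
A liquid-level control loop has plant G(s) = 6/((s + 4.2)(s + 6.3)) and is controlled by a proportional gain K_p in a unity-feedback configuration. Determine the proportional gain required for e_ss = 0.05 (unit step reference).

K_p = 83.8

Steady-state error for a unit step on this type-0 loop is 1/(1 + K_p·G(0)).
G(0) = 0.2268. Require 1/(1 + K_p·0.2268) = 0.05, so 1 + 0.2268·K_p = 20.
K_p = (20 − 1)/0.2268 = 83.8.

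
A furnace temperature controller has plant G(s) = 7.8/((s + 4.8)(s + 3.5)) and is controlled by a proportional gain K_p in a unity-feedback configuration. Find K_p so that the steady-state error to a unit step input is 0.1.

K_p = 19.4

Steady-state error for a unit step on this type-0 loop is 1/(1 + K_p·G(0)).
G(0) = 0.4643. Require 1/(1 + K_p·0.4643) = 0.1, so 1 + 0.4643·K_p = 10.
K_p = (10 − 1)/0.4643 = 19.4.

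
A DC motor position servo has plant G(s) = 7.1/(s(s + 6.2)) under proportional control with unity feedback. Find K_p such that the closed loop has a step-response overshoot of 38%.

K_p = 15.6

From %OS = 100·exp(−πζ/√(1−ζ²)) = 38%, ζ = −ln(0.38)/√(π²+ln²(0.38)) = 0.2943.
Characteristic equation s² + 6.2s + 7.1K_p = 0 gives ζ = 6.2/(2√(7.1K_p)).
Setting ζ = 0.2943: √(7.1K_p) = 6.2/(2·0.2943) = 10.53, so K_p = 110.9/7.1 = 15.6.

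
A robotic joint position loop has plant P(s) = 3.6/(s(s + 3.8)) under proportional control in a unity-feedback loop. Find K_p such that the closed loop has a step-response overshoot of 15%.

From %OS = 100·exp(−πζ/√(1−ζ²)) = 15%, ζ = −ln(0.15)/√(π²+ln²(0.15)) = 0.5169.
Characteristic equation s² + 3.8s + 3.6K_p = 0 gives ζ = 3.8/(2√(3.6K_p)).
Setting ζ = 0.5169: √(3.6K_p) = 3.8/(2·0.5169) = 3.676, so K_p = 13.51/3.6 = 3.75.

K_p = 3.75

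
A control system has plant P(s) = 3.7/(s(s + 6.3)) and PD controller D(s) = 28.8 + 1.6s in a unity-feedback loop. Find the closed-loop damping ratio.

ζ = 0.592

Forward path: (28.8 + 1.6s)·3.7/(s(s+6.3)). The closed-loop characteristic equation is s² + (6.3 + 3.7·1.6)s + 3.7·28.8 = 0.
That is s² + 12.22s + 106.6 = 0, so ω_n = 10.32 rad/s and ζ = 12.22/(2·10.32) = 0.5919.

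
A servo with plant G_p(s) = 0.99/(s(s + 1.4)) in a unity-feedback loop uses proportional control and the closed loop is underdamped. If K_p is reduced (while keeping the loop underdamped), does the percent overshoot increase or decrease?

decrease

ζ = 1.4/(2√(0.99K_p)) rises as K_p falls; higher damping means less overshoot.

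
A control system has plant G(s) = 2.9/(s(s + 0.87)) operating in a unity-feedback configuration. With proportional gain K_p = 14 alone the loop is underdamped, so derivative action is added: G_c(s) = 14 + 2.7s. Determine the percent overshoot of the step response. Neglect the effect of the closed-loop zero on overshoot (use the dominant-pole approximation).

Forward path: (14 + 2.7s)·2.9/(s(s+0.87)). The closed-loop characteristic equation is s² + (0.87 + 2.9·2.7)s + 2.9·14 = 0.
That is s² + 8.7s + 40.6 = 0, so ω_n = 6.372 rad/s and ζ = 8.7/(2·6.372) = 0.6827.
%OS = 100·exp(−πζ/√(1−ζ²)) = 5.31%.

5.31%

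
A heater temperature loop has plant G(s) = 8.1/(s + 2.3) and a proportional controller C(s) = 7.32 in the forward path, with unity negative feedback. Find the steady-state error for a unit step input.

0.0373

The loop is type 0. Static position error constant K_pos = C(0)·G(0) = 7.32·3.522 = 25.78.
Steady-state error to a unit step: e_ss = 1/(1+K_pos) = 1/26.78 = 0.0373.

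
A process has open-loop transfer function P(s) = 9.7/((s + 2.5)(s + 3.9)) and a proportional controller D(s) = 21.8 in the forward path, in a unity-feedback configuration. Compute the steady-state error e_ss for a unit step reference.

0.0441

The loop is type 0. Static position error constant K_pos = D(0)·P(0) = 21.8·0.9949 = 21.69.
Steady-state error to a unit step: e_ss = 1/(1+K_pos) = 1/22.69 = 0.0441.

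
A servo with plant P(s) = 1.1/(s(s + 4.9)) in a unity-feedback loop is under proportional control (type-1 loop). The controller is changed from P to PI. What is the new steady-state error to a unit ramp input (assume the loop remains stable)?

0

The integrator raises the loop to type 2, so K_v → ∞ and e_ss to a ramp is zero.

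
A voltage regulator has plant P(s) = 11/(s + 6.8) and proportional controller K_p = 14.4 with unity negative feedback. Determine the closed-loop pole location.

s = -165.2

Closed-loop transfer function: T(s) = K_p·P(s)/(1 + K_p·P(s)) = 158.4/(s + 6.8 + 158.4) = 158.4/(s + 165.2).
The closed-loop pole is at s = −165.2.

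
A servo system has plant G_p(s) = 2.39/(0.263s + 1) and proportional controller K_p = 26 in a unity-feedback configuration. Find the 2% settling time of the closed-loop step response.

T_s ≈ 0.0167 s

Closed loop: T(s) = K_p·G_p/(1+K_p·G_p) = 62.14/(0.263s + 1 + 62.14), with pole at s = −(1 + 62.14)/0.263 = −240.1.
τ = 1/240.1 = 0.004165 s, so 2% settling time ≈ 4τ = 0.0167 s.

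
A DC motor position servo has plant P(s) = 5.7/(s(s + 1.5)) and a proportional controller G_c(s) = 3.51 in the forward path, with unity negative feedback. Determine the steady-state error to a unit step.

The open loop G_c(s)P(s) has a pole at the origin (type 1), so the static position error constant is infinite and e_ss = 1/(1+∞) = 0.

0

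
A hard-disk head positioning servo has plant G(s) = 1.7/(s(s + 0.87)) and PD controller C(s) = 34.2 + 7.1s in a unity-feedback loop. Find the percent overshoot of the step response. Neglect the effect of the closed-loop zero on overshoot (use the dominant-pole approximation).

Forward path: (34.2 + 7.1s)·1.7/(s(s+0.87)). The closed-loop characteristic equation is s² + (0.87 + 1.7·7.1)s + 1.7·34.2 = 0.
That is s² + 12.94s + 58.14 = 0, so ω_n = 7.625 rad/s and ζ = 12.94/(2·7.625) = 0.8485.
%OS = 100·exp(−πζ/√(1−ζ²)) = 0.649%.

0.649%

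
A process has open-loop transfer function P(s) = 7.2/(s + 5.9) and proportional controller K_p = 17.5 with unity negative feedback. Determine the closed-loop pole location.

Closed-loop transfer function: T(s) = K_p·P(s)/(1 + K_p·P(s)) = 126/(s + 5.9 + 126) = 126/(s + 131.9).
The closed-loop pole is at s = −131.9.

s = -131.9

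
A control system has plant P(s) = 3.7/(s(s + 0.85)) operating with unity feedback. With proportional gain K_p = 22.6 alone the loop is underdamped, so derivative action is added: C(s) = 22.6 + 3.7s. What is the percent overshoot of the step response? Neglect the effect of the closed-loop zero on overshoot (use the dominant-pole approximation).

1.63%

Forward path: (22.6 + 3.7s)·3.7/(s(s+0.85)). The closed-loop characteristic equation is s² + (0.85 + 3.7·3.7)s + 3.7·22.6 = 0.
That is s² + 14.54s + 83.62 = 0, so ω_n = 9.144 rad/s and ζ = 14.54/(2·9.144) = 0.795.
%OS = 100·exp(−πζ/√(1−ζ²)) = 1.63%.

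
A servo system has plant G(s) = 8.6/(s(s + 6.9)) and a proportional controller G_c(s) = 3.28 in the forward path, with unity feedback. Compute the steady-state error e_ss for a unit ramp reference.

The loop has one pole at the origin (type 1). Velocity error constant K_v = lim_{s→0} s·G_c(s)G(s) = 3.28·8.6/6.9 = 4.088.
Steady-state error to a unit ramp: e_ss = 1/K_v = 0.245.

0.245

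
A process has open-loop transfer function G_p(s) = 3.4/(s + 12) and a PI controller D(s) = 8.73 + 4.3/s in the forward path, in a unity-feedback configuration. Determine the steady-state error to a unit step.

The open loop D(s)G_p(s) has a pole at the origin (type 1), so the static position error constant is infinite and e_ss = 1/(1+∞) = 0.

0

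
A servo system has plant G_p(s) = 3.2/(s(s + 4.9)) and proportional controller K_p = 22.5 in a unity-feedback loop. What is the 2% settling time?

The closed-loop denominator s² + 4.9s + 72 gives ω_n = √72 = 8.485 and ζ = 4.9/(2ω_n) = 0.2887.
2% settling time T_s ≈ 4/(ζω_n) = 4/2.45 = 1.63 s.

T_s ≈ 1.63 s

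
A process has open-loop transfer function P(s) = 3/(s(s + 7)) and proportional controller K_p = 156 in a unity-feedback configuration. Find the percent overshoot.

From 1 + K_pP(s) = 0: s² + 7s + 468 = 0 ⇒ ω_n = 21.63, ζ = 0.1618.
%OS = 100·exp(−πζ/√(1−ζ²)) = 100·exp(−π·0.1618/√0.9738) = 59.7%.

59.7%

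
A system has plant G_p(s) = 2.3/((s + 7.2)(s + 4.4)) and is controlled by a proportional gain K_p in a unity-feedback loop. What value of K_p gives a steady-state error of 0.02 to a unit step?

K_p = 675

Steady-state error for a unit step on this type-0 loop is 1/(1 + K_p·G_p(0)).
G_p(0) = 0.0726. Require 1/(1 + K_p·0.0726) = 0.02, so 1 + 0.0726·K_p = 50.
K_p = (50 − 1)/0.0726 = 675.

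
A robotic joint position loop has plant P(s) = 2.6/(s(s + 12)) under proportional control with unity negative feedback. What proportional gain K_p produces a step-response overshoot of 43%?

K_p = 206

From %OS = 100·exp(−πζ/√(1−ζ²)) = 43%, ζ = −ln(0.43)/√(π²+ln²(0.43)) = 0.2594.
Characteristic equation s² + 12s + 2.6K_p = 0 gives ζ = 12/(2√(2.6K_p)).
Setting ζ = 0.2594: √(2.6K_p) = 12/(2·0.2594) = 23.13, so K_p = 534.8/2.6 = 206.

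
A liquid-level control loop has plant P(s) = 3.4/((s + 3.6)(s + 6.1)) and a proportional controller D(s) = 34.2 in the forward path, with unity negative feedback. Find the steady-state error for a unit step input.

0.159

The loop is type 0. Static position error constant K_pos = D(0)·P(0) = 34.2·0.1548 = 5.295.
Steady-state error to a unit step: e_ss = 1/(1+K_pos) = 1/6.295 = 0.159.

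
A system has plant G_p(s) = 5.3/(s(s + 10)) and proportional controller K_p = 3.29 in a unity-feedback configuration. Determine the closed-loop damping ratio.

ζ = 1.2

1 + K_p·G_p(s) = 0 gives s² + 10s + 17.44 = 0.
So ω_n² = 17.44 ⇒ ω_n = 4.176 rad/s, and ζ = 10/(2ω_n) = 1.2.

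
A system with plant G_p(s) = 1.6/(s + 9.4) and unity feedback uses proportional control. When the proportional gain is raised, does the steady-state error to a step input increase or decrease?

decrease

The position error constant K_pos = K_p·G_p(0) grows with K_p, and e_ss = 1/(1+K_pos) falls.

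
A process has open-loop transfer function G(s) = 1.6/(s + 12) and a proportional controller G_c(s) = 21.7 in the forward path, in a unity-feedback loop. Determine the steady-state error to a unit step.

0.257

The loop is type 0. Static position error constant K_pos = G_c(0)·G(0) = 21.7·0.1333 = 2.893.
Steady-state error to a unit step: e_ss = 1/(1+K_pos) = 1/3.893 = 0.257.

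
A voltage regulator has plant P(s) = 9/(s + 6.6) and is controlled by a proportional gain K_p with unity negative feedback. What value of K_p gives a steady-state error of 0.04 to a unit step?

The loop is type 0, so e_ss(step) = 1/(1 + K_pos) with K_pos = K_p·P(0).
P(0) = 1.364. Require 1/(1 + K_p·1.364) = 0.04, so 1 + 1.364·K_p = 25.
K_p = (25 − 1)/1.364 = 17.6.

K_p = 17.6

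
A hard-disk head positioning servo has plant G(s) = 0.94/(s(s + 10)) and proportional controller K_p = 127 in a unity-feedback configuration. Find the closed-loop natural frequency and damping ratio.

ω_n = 10.9 rad/s, ζ = 0.458

With unity feedback the closed-loop characteristic equation is s² + 10s + 127·0.94 = s² + 10s + 119.4 = 0.
So ω_n² = 119.4 ⇒ ω_n = 10.93 rad/s, and ζ = 10/(2ω_n) = 0.458.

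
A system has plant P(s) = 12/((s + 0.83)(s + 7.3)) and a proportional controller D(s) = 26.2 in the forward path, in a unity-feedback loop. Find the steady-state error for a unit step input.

0.0189

The loop is type 0. Static position error constant K_pos = D(0)·P(0) = 26.2·1.981 = 51.89.
Steady-state error to a unit step: e_ss = 1/(1+K_pos) = 1/52.89 = 0.0189.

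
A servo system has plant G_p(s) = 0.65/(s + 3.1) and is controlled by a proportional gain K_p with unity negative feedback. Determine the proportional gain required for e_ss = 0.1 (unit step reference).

K_p = 42.9

For a type-0 loop with proportional control, e_ss = 1/(1 + K_p·G_p(0)).
G_p(0) = 0.2097. Require 1/(1 + K_p·0.2097) = 0.1, so 1 + 0.2097·K_p = 10.
K_p = (10 − 1)/0.2097 = 42.9.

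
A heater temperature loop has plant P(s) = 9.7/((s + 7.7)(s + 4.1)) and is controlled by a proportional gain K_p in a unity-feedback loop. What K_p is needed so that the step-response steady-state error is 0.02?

K_p = 159

For a type-0 loop with proportional control, e_ss = 1/(1 + K_p·P(0)).
P(0) = 0.3073. Require 1/(1 + K_p·0.3073) = 0.02, so 1 + 0.3073·K_p = 50.
K_p = (50 − 1)/0.3073 = 159.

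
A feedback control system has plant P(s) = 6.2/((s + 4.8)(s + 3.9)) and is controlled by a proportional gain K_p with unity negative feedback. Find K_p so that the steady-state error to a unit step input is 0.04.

For a type-0 loop with proportional control, e_ss = 1/(1 + K_p·P(0)).
P(0) = 0.3312. Require 1/(1 + K_p·0.3312) = 0.04, so 1 + 0.3312·K_p = 25.
K_p = (25 − 1)/0.3312 = 72.5.

K_p = 72.5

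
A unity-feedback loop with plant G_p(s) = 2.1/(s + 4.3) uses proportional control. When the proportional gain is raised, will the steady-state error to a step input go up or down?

The position error constant K_pos = K_p·G_p(0) grows with K_p, and e_ss = 1/(1+K_pos) falls.

decrease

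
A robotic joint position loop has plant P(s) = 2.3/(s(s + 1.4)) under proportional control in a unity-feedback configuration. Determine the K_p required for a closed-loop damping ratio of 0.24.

Closed-loop characteristic equation: s² + 1.4s + K_p·2.3 = 0.
So ω_n = √(2.3K_p) and 2ζω_n = 1.4, giving ζ = 1.4/(2√(2.3K_p)).
Setting ζ = 0.24: √(2.3K_p) = 1.4/(2·0.24) = 2.917, so K_p = 8.507/2.3 = 3.7.

K_p = 3.7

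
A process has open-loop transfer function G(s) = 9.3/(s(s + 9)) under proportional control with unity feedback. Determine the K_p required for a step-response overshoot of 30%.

From %OS = 100·exp(−πζ/√(1−ζ²)) = 30%, ζ = −ln(0.3)/√(π²+ln²(0.3)) = 0.3579.
Characteristic equation s² + 9s + 9.3K_p = 0 gives ζ = 9/(2√(9.3K_p)).
Setting ζ = 0.3579: √(9.3K_p) = 9/(2·0.3579) = 12.57, so K_p = 158.1/9.3 = 17.

K_p = 17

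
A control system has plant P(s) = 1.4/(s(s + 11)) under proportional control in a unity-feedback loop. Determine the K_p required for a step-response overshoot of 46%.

From %OS = 100·exp(−πζ/√(1−ζ²)) = 46%, ζ = −ln(0.46)/√(π²+ln²(0.46)) = 0.24.
Characteristic equation s² + 11s + 1.4K_p = 0 gives ζ = 11/(2√(1.4K_p)).
Setting ζ = 0.24: √(1.4K_p) = 11/(2·0.24) = 22.92, so K_p = 525.4/1.4 = 375.

K_p = 375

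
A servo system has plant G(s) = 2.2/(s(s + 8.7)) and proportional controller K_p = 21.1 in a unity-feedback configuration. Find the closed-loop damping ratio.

ζ = 0.638

The closed-loop denominator is s(s+8.7) + 21.1·2.2 = s² + 8.7s + 46.42.
So ω_n² = 46.42 ⇒ ω_n = 6.813 rad/s, and ζ = 8.7/(2ω_n) = 0.638.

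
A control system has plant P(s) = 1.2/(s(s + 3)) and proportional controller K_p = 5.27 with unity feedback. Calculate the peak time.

T_p = 1.56 s

Closed-loop characteristic equation: s² + 3s + 6.324 = 0, so ω_n = 2.515 rad/s and ζ = 3/(2·2.515) = 0.5965.
Damped frequency ω_d = ω_n√(1−ζ²) = 2.018 rad/s, so peak time T_p = π/ω_d = 1.56 s.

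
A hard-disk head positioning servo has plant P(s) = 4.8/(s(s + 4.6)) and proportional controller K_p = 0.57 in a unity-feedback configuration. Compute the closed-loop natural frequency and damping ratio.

The closed-loop denominator is s(s+4.6) + 0.57·4.8 = s² + 4.6s + 2.736.
Matching s² + 2ζω_n s + ω_n²: ω_n = √2.736 = 1.654 rad/s and 2ζω_n = 4.6, so ζ = 4.6/(2·1.654) = 1.39.

ω_n = 1.65 rad/s, ζ = 1.39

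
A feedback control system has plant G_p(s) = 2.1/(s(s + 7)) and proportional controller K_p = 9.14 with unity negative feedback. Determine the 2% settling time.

The closed-loop denominator s² + 7s + 19.19 gives ω_n = √19.19 = 4.381 and ζ = 7/(2ω_n) = 0.7989.
2% settling time T_s ≈ 4/(ζω_n) = 4/3.5 = 1.14 s.

T_s ≈ 1.14 s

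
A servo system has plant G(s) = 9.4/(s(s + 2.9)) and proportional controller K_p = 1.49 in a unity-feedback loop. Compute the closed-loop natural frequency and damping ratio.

1 + K_p·G(s) = 0 gives s² + 2.9s + 14.01 = 0.
Matching s² + 2ζω_n s + ω_n²: ω_n = √14.01 = 3.742 rad/s and 2ζω_n = 2.9, so ζ = 2.9/(2·3.742) = 0.387.

ω_n = 3.74 rad/s, ζ = 0.387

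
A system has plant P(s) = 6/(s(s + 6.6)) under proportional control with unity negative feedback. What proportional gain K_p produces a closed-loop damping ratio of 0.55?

Closed-loop characteristic equation: s² + 6.6s + K_p·6 = 0.
So ω_n = √(6K_p) and 2ζω_n = 6.6, giving ζ = 6.6/(2√(6K_p)).
Setting ζ = 0.55: √(6K_p) = 6.6/(2·0.55) = 6, so K_p = 36/6 = 6.

K_p = 6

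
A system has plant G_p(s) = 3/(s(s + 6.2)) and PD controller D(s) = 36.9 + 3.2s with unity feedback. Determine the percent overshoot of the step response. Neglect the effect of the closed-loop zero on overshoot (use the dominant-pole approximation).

2.81%

Forward path: (36.9 + 3.2s)·3/(s(s+6.2)). The closed-loop characteristic equation is s² + (6.2 + 3·3.2)s + 3·36.9 = 0.
That is s² + 15.8s + 110.7 = 0, so ω_n = 10.52 rad/s and ζ = 15.8/(2·10.52) = 0.7509.
%OS = 100·exp(−πζ/√(1−ζ²)) = 2.81%.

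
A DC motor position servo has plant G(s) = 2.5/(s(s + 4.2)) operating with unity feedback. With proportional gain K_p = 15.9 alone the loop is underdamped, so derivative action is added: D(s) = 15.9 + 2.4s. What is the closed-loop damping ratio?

Forward path: (15.9 + 2.4s)·2.5/(s(s+4.2)). The closed-loop characteristic equation is s² + (4.2 + 2.5·2.4)s + 2.5·15.9 = 0.
That is s² + 10.2s + 39.75 = 0, so ω_n = 6.305 rad/s and ζ = 10.2/(2·6.305) = 0.8089.

ζ = 0.809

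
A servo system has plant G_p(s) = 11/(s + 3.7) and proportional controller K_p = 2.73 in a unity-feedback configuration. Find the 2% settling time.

Closed-loop transfer function: T(s) = K_p·G_p(s)/(1 + K_p·G_p(s)) = 30.03/(s + 3.7 + 30.03) = 30.03/(s + 33.73).
Time constant τ = 1/33.73 = 0.02965 s, so the 2% settling time is about 4τ = 0.119 s.

T_s ≈ 0.119 s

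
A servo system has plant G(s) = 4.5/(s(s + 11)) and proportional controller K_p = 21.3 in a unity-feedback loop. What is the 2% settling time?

The closed-loop denominator s² + 11s + 95.85 gives ω_n = √95.85 = 9.79 and ζ = 11/(2ω_n) = 0.5618.
2% settling time T_s ≈ 4/(ζω_n) = 4/5.5 = 0.727 s.

T_s ≈ 0.727 s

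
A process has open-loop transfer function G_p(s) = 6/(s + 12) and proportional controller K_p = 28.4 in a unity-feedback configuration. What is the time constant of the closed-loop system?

Closed-loop transfer function: T(s) = K_p·G_p(s)/(1 + K_p·G_p(s)) = 170.4/(s + 12 + 170.4) = 170.4/(s + 182.4).
Time constant τ = 1/182.4 = 0.00548 s.

τ = 0.00548 s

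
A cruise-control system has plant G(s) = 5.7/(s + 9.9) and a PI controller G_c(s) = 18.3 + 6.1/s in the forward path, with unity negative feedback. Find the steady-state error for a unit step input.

The open loop G_c(s)G(s) has a pole at the origin (type 1), so the static position error constant is infinite and e_ss = 1/(1+∞) = 0.

0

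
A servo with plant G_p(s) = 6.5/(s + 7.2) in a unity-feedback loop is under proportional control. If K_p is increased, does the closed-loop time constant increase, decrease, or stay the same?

Closed-loop pole is at s = −(7.2+K_p·6.5); larger K_p moves it further left, so τ = 1/(7.2+K_p·6.5) decreases.

decrease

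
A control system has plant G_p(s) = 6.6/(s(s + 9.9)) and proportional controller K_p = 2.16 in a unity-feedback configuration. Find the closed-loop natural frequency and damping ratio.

ω_n = 3.78 rad/s, ζ = 1.31

With unity feedback the closed-loop characteristic equation is s² + 9.9s + 2.16·6.6 = s² + 9.9s + 14.26 = 0.
Matching s² + 2ζω_n s + ω_n²: ω_n = √14.26 = 3.776 rad/s and 2ζω_n = 9.9, so ζ = 9.9/(2·3.776) = 1.31.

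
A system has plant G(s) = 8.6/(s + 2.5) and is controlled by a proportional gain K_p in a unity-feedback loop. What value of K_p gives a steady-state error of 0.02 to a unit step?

For a type-0 loop with proportional control, e_ss = 1/(1 + K_p·G(0)).
G(0) = 3.44. Require 1/(1 + K_p·3.44) = 0.02, so 1 + 3.44·K_p = 50.
K_p = (50 − 1)/3.44 = 14.2.

K_p = 14.2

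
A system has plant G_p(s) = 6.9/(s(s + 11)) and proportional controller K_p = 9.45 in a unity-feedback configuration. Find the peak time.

T_p = 0.531 s

From 1 + K_pG_p(s) = 0: s² + 11s + 65.2 = 0 ⇒ ω_n = 8.075, ζ = 0.6811.
Damped frequency ω_d = ω_n√(1−ζ²) = 5.912 rad/s, so peak time T_p = π/ω_d = 0.531 s.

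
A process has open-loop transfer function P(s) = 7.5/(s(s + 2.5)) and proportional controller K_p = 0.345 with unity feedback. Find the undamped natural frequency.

1 + K_p·P(s) = 0 gives s² + 2.5s + 2.587 = 0.
Matching s² + 2ζω_n s + ω_n²: ω_n = √2.587 = 1.609 rad/s and 2ζω_n = 2.5, so ζ = 2.5/(2·1.609) = 0.777.

ω_n = 1.61 rad/s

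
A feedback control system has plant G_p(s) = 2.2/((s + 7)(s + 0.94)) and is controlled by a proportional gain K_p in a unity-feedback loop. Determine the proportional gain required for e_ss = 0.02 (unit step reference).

K_p = 147

Steady-state error for a unit step on this type-0 loop is 1/(1 + K_p·G_p(0)).
G_p(0) = 0.3343. Require 1/(1 + K_p·0.3343) = 0.02, so 1 + 0.3343·K_p = 50.
K_p = (50 − 1)/0.3343 = 147.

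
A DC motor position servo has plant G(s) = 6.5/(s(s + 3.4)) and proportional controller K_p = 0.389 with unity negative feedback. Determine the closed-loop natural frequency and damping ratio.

The closed-loop denominator is s(s+3.4) + 0.389·6.5 = s² + 3.4s + 2.529.
Matching s² + 2ζω_n s + ω_n²: ω_n = √2.529 = 1.59 rad/s and 2ζω_n = 3.4, so ζ = 3.4/(2·1.59) = 1.07.

ω_n = 1.59 rad/s, ζ = 1.07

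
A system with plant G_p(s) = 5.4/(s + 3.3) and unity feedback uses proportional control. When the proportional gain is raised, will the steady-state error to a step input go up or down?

e_ss = 1/(1 + K_p·G_p(0)); a larger K_p raises the denominator, so e_ss decreases.

decrease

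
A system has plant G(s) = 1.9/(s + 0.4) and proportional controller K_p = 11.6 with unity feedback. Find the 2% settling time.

Closed-loop transfer function: T(s) = K_p·G(s)/(1 + K_p·G(s)) = 22.04/(s + 0.4 + 22.04) = 22.04/(s + 22.44).
Time constant τ = 1/22.44 = 0.04456 s, so the 2% settling time is about 4τ = 0.178 s.

T_s ≈ 0.178 s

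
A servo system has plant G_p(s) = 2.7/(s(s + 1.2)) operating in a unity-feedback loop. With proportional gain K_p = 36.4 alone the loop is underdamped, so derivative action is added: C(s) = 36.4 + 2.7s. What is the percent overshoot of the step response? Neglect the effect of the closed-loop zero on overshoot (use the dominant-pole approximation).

Forward path: (36.4 + 2.7s)·2.7/(s(s+1.2)). The closed-loop characteristic equation is s² + (1.2 + 2.7·2.7)s + 2.7·36.4 = 0.
That is s² + 8.49s + 98.28 = 0, so ω_n = 9.914 rad/s and ζ = 8.49/(2·9.914) = 0.4282.
%OS = 100·exp(−πζ/√(1−ζ²)) = 22.6%.

22.6%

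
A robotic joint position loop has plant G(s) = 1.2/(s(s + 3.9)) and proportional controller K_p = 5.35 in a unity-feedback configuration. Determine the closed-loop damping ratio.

ζ = 0.77

With unity feedback the closed-loop characteristic equation is s² + 3.9s + 5.35·1.2 = s² + 3.9s + 6.42 = 0.
So ω_n² = 6.42 ⇒ ω_n = 2.534 rad/s, and ζ = 3.9/(2ω_n) = 0.77.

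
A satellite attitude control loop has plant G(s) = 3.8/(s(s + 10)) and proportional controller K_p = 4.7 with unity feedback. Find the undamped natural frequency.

1 + K_p·G(s) = 0 gives s² + 10s + 17.86 = 0.
So ω_n² = 17.86 ⇒ ω_n = 4.226 rad/s, and ζ = 10/(2ω_n) = 1.18.

ω_n = 4.23 rad/s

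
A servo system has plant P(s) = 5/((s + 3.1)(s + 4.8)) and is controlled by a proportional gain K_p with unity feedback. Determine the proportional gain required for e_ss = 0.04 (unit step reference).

K_p = 71.4

Steady-state error for a unit step on this type-0 loop is 1/(1 + K_p·P(0)).
P(0) = 0.336. Require 1/(1 + K_p·0.336) = 0.04, so 1 + 0.336·K_p = 25.
K_p = (25 − 1)/0.336 = 71.4.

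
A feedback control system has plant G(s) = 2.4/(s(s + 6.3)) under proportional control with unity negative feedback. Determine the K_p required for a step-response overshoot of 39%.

From %OS = 100·exp(−πζ/√(1−ζ²)) = 39%, ζ = −ln(0.39)/√(π²+ln²(0.39)) = 0.2871.
Characteristic equation s² + 6.3s + 2.4K_p = 0 gives ζ = 6.3/(2√(2.4K_p)).
Setting ζ = 0.2871: √(2.4K_p) = 6.3/(2·0.2871) = 10.97, so K_p = 120.4/2.4 = 50.2.

K_p = 50.2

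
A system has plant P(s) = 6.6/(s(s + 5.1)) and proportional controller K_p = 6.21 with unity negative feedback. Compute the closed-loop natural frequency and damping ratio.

ω_n = 6.4 rad/s, ζ = 0.398

1 + K_p·P(s) = 0 gives s² + 5.1s + 40.99 = 0.
Matching s² + 2ζω_n s + ω_n²: ω_n = √40.99 = 6.402 rad/s and 2ζω_n = 5.1, so ζ = 5.1/(2·6.402) = 0.398.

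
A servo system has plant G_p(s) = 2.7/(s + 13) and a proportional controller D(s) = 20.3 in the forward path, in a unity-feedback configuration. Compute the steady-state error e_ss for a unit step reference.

0.192

The loop is type 0. Static position error constant K_pos = D(0)·G_p(0) = 20.3·0.2077 = 4.216.
Steady-state error to a unit step: e_ss = 1/(1+K_pos) = 1/5.216 = 0.192.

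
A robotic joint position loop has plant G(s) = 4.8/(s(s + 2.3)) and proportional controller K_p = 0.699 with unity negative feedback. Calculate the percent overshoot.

7.93%

Closed-loop characteristic equation: s² + 2.3s + 3.355 = 0, so ω_n = 1.832 rad/s and ζ = 2.3/(2·1.832) = 0.6278.
%OS = 100·exp(−πζ/√(1−ζ²)) = 100·exp(−π·0.6278/√0.6058) = 7.93%.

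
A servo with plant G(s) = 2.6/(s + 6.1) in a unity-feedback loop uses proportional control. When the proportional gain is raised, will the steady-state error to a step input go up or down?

decrease

The position error constant K_pos = K_p·G(0) grows with K_p, and e_ss = 1/(1+K_pos) falls.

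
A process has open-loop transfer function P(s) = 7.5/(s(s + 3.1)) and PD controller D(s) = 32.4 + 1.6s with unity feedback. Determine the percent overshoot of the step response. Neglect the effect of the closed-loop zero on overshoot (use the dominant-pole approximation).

17.6%

Forward path: (32.4 + 1.6s)·7.5/(s(s+3.1)). The closed-loop characteristic equation is s² + (3.1 + 7.5·1.6)s + 7.5·32.4 = 0.
That is s² + 15.1s + 243 = 0, so ω_n = 15.59 rad/s and ζ = 15.1/(2·15.59) = 0.4843.
%OS = 100·exp(−πζ/√(1−ζ²)) = 17.6%.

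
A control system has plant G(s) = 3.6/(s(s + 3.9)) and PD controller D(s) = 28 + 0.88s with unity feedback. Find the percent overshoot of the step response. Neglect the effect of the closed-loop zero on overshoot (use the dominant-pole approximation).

30.7%

Forward path: (28 + 0.88s)·3.6/(s(s+3.9)). The closed-loop characteristic equation is s² + (3.9 + 3.6·0.88)s + 3.6·28 = 0.
That is s² + 7.068s + 100.8 = 0, so ω_n = 10.04 rad/s and ζ = 7.068/(2·10.04) = 0.352.
%OS = 100·exp(−πζ/√(1−ζ²)) = 30.7%.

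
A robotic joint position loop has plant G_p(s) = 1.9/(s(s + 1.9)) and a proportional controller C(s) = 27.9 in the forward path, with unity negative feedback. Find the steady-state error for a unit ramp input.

0.0358

The loop has one pole at the origin (type 1). Velocity error constant K_v = lim_{s→0} s·C(s)G_p(s) = 27.9·1.9/1.9 = 27.9.
Steady-state error to a unit ramp: e_ss = 1/K_v = 0.0358.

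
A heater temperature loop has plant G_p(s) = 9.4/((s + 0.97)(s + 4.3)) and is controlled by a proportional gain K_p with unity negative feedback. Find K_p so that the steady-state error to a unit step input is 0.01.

K_p = 43.9

The loop is type 0, so e_ss(step) = 1/(1 + K_pos) with K_pos = K_p·G_p(0).
G_p(0) = 2.254. Require 1/(1 + K_p·2.254) = 0.01, so 1 + 2.254·K_p = 100.
K_p = (100 − 1)/2.254 = 43.9.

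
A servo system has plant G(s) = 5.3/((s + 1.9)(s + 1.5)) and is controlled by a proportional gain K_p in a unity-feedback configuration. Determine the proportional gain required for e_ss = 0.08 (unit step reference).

K_p = 6.18

For a type-0 loop with proportional control, e_ss = 1/(1 + K_p·G(0)).
G(0) = 1.86. Require 1/(1 + K_p·1.86) = 0.08, so 1 + 1.86·K_p = 12.5.
K_p = (12.5 − 1)/1.86 = 6.18.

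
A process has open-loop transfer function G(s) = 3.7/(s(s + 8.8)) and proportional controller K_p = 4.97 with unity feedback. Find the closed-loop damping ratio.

ζ = 1.03

With unity feedback the closed-loop characteristic equation is s² + 8.8s + 4.97·3.7 = s² + 8.8s + 18.39 = 0.
So ω_n² = 18.39 ⇒ ω_n = 4.288 rad/s, and ζ = 8.8/(2ω_n) = 1.03.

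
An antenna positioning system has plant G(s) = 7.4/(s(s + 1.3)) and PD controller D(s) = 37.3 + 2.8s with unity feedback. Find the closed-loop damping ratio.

Forward path: (37.3 + 2.8s)·7.4/(s(s+1.3)). The closed-loop characteristic equation is s² + (1.3 + 7.4·2.8)s + 7.4·37.3 = 0.
That is s² + 22.02s + 276 = 0, so ω_n = 16.61 rad/s and ζ = 22.02/(2·16.61) = 0.6627.

ζ = 0.663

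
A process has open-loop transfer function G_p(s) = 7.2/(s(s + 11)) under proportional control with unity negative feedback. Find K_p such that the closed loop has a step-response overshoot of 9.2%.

K_p = 11.5

From %OS = 100·exp(−πζ/√(1−ζ²)) = 9.2%, ζ = −ln(0.092)/√(π²+ln²(0.092)) = 0.6048.
Characteristic equation s² + 11s + 7.2K_p = 0 gives ζ = 11/(2√(7.2K_p)).
Setting ζ = 0.6048: √(7.2K_p) = 11/(2·0.6048) = 9.094, so K_p = 82.69/7.2 = 11.5.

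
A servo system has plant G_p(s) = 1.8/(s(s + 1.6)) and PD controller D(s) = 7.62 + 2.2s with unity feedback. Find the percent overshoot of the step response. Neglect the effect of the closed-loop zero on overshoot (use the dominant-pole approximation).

2.82%

Forward path: (7.62 + 2.2s)·1.8/(s(s+1.6)). The closed-loop characteristic equation is s² + (1.6 + 1.8·2.2)s + 1.8·7.62 = 0.
That is s² + 5.56s + 13.72 = 0, so ω_n = 3.704 rad/s and ζ = 5.56/(2·3.704) = 0.7506.
%OS = 100·exp(−πζ/√(1−ζ²)) = 2.82%.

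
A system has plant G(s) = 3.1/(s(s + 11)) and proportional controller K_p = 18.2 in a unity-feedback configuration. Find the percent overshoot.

3.41%

From 1 + K_pG(s) = 0: s² + 11s + 56.42 = 0 ⇒ ω_n = 7.511, ζ = 0.7322.
%OS = 100·exp(−πζ/√(1−ζ²)) = 100·exp(−π·0.7322/√0.4638) = 3.41%.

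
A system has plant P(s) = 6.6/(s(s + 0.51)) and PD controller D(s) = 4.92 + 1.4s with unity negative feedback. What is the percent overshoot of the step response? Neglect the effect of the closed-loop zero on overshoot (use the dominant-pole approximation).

0.557%

Forward path: (4.92 + 1.4s)·6.6/(s(s+0.51)). The closed-loop characteristic equation is s² + (0.51 + 6.6·1.4)s + 6.6·4.92 = 0.
That is s² + 9.75s + 32.47 = 0, so ω_n = 5.698 rad/s and ζ = 9.75/(2·5.698) = 0.8555.
%OS = 100·exp(−πζ/√(1−ζ²)) = 0.557%.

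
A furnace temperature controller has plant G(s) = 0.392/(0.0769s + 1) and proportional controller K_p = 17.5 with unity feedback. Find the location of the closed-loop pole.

s = -102.2

Closed loop: T(s) = K_p·G/(1+K_p·G) = 6.86/(0.0769s + 1 + 6.86), with pole at s = −(1 + 6.86)/0.0769 = −102.2.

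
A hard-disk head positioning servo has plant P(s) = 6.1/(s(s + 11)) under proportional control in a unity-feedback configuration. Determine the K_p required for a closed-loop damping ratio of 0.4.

K_p = 31

Closed-loop characteristic equation: s² + 11s + K_p·6.1 = 0.
So ω_n = √(6.1K_p) and 2ζω_n = 11, giving ζ = 11/(2√(6.1K_p)).
Setting ζ = 0.4: √(6.1K_p) = 11/(2·0.4) = 13.75, so K_p = 189.1/6.1 = 31.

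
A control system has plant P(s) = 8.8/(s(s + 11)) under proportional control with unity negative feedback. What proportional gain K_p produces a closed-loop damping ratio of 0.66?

Closed-loop characteristic equation: s² + 11s + K_p·8.8 = 0.
So ω_n = √(8.8K_p) and 2ζω_n = 11, giving ζ = 11/(2√(8.8K_p)).
Setting ζ = 0.66: √(8.8K_p) = 11/(2·0.66) = 8.333, so K_p = 69.44/8.8 = 7.89.

K_p = 7.89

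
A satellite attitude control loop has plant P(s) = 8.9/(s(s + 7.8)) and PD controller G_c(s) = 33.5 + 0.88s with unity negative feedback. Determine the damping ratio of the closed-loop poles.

ζ = 0.453

Forward path: (33.5 + 0.88s)·8.9/(s(s+7.8)). The closed-loop characteristic equation is s² + (7.8 + 8.9·0.88)s + 8.9·33.5 = 0.
That is s² + 15.63s + 298.2 = 0, so ω_n = 17.27 rad/s and ζ = 15.63/(2·17.27) = 0.4527.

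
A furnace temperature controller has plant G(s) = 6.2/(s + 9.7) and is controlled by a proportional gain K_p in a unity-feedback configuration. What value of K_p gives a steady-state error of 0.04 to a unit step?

K_p = 37.5

Steady-state error for a unit step on this type-0 loop is 1/(1 + K_p·G(0)).
G(0) = 0.6392. Require 1/(1 + K_p·0.6392) = 0.04, so 1 + 0.6392·K_p = 25.
K_p = (25 − 1)/0.6392 = 37.5.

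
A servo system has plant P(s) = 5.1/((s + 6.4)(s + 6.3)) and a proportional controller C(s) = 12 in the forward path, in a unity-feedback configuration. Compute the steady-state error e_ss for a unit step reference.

0.397

The loop is type 0. Static position error constant K_pos = C(0)·P(0) = 12·0.1265 = 1.518.
Steady-state error to a unit step: e_ss = 1/(1+K_pos) = 1/2.518 = 0.397.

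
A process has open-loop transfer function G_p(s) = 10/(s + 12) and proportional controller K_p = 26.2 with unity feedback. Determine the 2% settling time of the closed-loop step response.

T_s ≈ 0.0146 s

Closed-loop transfer function: T(s) = K_p·G_p(s)/(1 + K_p·G_p(s)) = 262/(s + 12 + 262) = 262/(s + 274).
Time constant τ = 1/274 = 0.00365 s, so the 2% settling time is about 4τ = 0.0146 s.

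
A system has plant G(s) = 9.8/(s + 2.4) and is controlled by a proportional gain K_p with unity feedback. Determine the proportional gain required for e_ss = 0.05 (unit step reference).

K_p = 4.65

For a type-0 loop with proportional control, e_ss = 1/(1 + K_p·G(0)).
G(0) = 4.083. Require 1/(1 + K_p·4.083) = 0.05, so 1 + 4.083·K_p = 20.
K_p = (20 − 1)/4.083 = 4.65.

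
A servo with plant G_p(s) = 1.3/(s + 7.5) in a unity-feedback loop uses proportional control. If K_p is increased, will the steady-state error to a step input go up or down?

The position error constant K_pos = K_p·G_p(0) grows with K_p, and e_ss = 1/(1+K_pos) falls.

decrease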